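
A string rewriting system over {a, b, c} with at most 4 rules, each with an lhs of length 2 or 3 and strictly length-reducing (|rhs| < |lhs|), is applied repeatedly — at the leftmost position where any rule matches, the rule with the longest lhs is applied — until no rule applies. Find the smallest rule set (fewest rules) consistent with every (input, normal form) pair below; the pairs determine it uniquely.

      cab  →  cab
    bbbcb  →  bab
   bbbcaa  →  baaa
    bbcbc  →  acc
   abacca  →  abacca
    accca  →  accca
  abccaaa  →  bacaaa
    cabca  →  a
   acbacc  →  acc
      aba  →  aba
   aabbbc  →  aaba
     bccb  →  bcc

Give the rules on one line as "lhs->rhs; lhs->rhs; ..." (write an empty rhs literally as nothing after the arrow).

abc->ba; bb->a; cb->c; cba->

  | cab
  | bbbcb => abcb => bab
  | bbbcaa => abcaa => baaa
  | bbcbc => acbc => acc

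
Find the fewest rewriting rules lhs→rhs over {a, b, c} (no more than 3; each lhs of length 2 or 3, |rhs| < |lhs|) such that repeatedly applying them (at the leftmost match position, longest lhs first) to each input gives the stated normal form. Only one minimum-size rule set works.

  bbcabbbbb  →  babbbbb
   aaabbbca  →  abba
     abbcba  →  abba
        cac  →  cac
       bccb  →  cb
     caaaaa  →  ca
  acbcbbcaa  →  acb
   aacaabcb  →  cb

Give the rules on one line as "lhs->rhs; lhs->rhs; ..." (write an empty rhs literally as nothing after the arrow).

aa->; bc->

  | bbcabbbbb => babbbbb
  | aaabbbca => abbbca => abba
  | abbcba => abba
  | cac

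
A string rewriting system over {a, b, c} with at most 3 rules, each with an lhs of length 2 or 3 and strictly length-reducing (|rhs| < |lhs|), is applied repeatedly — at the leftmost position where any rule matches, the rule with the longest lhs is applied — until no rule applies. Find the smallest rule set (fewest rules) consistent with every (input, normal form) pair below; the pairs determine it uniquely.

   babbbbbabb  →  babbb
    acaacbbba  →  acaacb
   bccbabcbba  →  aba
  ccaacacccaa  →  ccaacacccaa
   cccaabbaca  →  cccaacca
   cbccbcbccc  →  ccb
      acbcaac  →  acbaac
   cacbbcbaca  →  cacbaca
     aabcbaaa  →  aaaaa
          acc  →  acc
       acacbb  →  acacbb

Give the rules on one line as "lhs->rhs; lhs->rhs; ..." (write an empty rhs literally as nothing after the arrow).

bba->c; bc->b; bcb->

  | babbbbbabb => babbbcbb => babbb
  | acaacbbba => acaacbc => acaacb
  | bccbabcbba => bcbabcbba => abcbba => aba
  | ccaacacccaa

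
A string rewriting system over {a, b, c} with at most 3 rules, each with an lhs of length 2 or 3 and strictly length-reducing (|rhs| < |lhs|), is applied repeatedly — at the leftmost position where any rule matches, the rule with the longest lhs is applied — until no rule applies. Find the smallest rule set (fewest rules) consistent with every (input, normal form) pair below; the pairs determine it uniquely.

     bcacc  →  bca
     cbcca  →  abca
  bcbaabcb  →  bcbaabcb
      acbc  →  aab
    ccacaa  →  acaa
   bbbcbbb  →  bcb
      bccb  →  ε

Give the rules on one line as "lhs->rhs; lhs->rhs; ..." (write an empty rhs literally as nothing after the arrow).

  | bcacc => bca
  | cbcca => abca
  | bcbaabcb
  | acbc => aab

bb->; cbc->ab; cc->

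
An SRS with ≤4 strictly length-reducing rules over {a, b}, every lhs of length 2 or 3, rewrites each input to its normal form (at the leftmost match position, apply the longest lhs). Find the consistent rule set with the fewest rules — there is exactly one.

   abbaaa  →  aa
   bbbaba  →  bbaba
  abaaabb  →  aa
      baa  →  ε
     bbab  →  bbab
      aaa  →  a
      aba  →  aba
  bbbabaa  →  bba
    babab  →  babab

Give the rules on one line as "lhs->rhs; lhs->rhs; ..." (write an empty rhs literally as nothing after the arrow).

aaa->a; abb->a; baa->; bbb->bb

  | abbaaa => aaaa => aa
  | bbbaba => bbaba
  | abaaabb => aabb => aa
  | baa => ε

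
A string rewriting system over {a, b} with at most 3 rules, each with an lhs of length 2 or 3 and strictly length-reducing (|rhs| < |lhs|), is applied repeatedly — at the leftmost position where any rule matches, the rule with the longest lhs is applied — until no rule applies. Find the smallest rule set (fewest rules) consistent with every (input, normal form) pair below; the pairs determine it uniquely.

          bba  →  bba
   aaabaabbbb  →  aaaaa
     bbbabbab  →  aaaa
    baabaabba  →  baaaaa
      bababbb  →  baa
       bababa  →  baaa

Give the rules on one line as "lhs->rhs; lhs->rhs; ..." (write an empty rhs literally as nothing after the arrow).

  | bba
  | aaabaabbbb => aaaaabbbb => aaaaabbb => aaaaabb => aaaaab => aaaaa
  | bbbabbab => aaabbab => aaabab => aaaab => aaaa
  | baabaabba => baaaabba => baaaaba => baaaaa

ab->a; bbb->aa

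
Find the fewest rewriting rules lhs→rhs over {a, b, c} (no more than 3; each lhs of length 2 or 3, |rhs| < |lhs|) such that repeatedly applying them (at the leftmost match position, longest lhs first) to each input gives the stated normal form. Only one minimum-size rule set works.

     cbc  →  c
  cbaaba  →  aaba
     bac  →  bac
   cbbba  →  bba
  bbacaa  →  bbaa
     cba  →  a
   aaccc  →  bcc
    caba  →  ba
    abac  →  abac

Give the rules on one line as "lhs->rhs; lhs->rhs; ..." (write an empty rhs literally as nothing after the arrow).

aac->b; ca->; cb->

  | cbc => c
  | cbaaba => aaba
  | bac
  | cbbba => bba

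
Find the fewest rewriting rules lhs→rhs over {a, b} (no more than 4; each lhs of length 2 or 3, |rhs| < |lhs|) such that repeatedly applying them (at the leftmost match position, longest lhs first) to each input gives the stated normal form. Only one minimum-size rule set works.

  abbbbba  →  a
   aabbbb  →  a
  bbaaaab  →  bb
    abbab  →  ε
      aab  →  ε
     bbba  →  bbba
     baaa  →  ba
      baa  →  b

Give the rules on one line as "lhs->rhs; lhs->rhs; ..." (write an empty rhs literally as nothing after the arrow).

  | abbbbba => abbba => aba => a
  | aabbbb => abbbb => abb => a
  | bbaaaab => bbaab => bbab => bb
  | abbab => aab => ab => ε

aa->; aab->ab; ab->; abb->a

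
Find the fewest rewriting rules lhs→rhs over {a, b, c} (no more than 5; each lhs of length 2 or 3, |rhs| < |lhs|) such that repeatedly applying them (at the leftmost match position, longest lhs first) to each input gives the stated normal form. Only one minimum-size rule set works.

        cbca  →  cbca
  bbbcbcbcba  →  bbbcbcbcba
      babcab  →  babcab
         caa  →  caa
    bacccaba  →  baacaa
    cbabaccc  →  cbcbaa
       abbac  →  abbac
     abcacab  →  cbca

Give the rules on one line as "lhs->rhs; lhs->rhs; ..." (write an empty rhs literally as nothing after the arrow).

aab->ca; aba->cb; cac->aa; ccc->aa

  | cbca
  | bbbcbcbcba
  | babcab
  | caa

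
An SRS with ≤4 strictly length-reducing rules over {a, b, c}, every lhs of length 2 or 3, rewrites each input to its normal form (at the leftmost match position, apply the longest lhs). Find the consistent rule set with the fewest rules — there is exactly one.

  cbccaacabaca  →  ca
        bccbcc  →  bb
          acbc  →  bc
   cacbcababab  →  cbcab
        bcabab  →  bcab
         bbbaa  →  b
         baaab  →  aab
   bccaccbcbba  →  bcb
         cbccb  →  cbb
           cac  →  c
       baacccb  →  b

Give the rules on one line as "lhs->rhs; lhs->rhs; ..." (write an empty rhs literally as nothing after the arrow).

ac->; ba->; cc->

  | cbccaacabaca => cbaacabaca => cacabaca => cabaca => caca => ca
  | bccbcc => bbcc => bb
  | acbc => bc
  | cacbcababab => cbcababab => cbcabab => cbcab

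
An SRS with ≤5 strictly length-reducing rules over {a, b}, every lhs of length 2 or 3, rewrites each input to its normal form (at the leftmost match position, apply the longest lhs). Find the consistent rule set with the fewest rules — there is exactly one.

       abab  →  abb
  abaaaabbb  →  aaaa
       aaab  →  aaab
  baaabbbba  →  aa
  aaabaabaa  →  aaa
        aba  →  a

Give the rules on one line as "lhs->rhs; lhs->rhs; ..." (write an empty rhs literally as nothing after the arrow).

  | abab => abb
  | abaaaabbb => aaabbb => aaaa
  | aaab
  | baaabbbba => abbbba => aaba => aa

ba->; baa->; bab->bb; bbb->a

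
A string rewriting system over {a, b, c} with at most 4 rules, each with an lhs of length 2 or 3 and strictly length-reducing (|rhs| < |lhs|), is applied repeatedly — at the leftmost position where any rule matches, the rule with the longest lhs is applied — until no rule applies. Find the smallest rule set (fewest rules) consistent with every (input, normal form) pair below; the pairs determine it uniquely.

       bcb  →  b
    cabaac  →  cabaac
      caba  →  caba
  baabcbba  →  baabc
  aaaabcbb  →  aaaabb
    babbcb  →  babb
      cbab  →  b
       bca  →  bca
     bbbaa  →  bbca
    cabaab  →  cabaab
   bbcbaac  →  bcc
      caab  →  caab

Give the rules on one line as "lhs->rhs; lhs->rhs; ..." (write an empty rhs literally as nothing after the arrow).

bba->bc; cb->; cba->

  | bcb => b
  | cabaac
  | caba
  | baabcbba => baabba => baabc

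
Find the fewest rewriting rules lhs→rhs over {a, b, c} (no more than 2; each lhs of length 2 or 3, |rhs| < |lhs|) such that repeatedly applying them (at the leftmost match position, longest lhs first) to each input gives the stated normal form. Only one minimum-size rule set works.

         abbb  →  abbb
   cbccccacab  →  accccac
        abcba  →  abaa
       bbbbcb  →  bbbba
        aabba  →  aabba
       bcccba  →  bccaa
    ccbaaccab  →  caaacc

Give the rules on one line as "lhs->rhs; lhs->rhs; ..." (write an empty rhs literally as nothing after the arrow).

cab->c; cb->a

  | abbb
  | cbccccacab => accccacab => accccac
  | abcba => abaa
  | bbbbcb => bbbba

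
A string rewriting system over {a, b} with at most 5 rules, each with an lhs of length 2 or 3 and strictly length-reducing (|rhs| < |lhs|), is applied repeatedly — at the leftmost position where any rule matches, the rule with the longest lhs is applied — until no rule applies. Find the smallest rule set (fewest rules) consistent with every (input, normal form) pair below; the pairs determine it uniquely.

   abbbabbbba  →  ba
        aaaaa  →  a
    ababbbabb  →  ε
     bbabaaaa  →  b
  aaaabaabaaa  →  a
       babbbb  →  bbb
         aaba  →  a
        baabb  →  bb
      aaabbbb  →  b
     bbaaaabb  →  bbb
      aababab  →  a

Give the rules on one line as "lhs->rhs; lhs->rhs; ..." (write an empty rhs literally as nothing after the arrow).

aa->; aab->; abb->aa; bab->

  | abbbabbbba => aababbbba => abbbba => aabba => ba
  | aaaaa => aaa => a
  | ababbbabb => abbabb => aaabb => abb => aa => ε
  | bbabaaaa => baaaa => baa => b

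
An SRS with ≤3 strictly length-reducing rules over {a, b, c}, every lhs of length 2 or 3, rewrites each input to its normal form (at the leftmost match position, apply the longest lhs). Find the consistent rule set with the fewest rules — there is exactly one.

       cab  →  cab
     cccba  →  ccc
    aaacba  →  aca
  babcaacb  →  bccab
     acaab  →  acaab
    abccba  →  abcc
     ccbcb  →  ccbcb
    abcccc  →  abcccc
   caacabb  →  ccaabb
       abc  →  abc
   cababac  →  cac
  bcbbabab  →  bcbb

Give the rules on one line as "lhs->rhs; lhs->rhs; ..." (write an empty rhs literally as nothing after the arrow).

aac->ca; ba->

  | cab
  | cccba => ccc
  | aaacba => acaba => aca
  | babcaacb => bcaacb => bccab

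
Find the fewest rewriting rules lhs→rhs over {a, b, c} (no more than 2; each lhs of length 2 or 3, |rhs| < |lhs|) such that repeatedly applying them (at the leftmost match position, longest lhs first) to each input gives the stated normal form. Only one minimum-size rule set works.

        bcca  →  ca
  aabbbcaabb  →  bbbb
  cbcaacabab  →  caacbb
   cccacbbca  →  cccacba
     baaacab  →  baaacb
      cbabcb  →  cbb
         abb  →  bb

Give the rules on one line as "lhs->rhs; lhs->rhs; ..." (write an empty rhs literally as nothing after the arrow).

  | bcca => ca
  | aabbbcaabb => abbbcaabb => bbbcaabb => bbaabb => bbabb => bbbb
  | cbcaacabab => caacabab => caacbab => caacbb
  | cccacbbca => cccacba

ab->b; bc->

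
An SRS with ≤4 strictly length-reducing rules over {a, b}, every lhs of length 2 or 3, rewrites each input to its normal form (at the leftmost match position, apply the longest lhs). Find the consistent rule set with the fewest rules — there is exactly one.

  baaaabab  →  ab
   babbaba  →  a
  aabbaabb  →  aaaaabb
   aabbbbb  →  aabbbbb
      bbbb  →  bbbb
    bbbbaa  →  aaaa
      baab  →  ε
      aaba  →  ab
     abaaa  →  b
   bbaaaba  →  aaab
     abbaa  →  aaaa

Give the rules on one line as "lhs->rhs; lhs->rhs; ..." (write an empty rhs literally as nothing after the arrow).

aba->b; ba->b; bab->; bba->aa

  | baaaabab => baaabab => baabab => babab => ab
  | babbaba => baba => a
  | aabbaabb => aaaaabb
  | aabbbbb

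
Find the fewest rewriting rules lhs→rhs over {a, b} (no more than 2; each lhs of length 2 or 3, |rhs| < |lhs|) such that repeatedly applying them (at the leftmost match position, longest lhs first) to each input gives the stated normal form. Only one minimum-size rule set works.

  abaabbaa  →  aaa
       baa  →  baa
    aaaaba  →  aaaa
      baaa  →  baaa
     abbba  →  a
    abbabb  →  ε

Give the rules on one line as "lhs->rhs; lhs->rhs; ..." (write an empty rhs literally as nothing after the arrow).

  | abaabbaa => aabbaa => aabaa => aaa
  | baa
  | aaaaba => aaaa
  | baaa

ab->; abb->ab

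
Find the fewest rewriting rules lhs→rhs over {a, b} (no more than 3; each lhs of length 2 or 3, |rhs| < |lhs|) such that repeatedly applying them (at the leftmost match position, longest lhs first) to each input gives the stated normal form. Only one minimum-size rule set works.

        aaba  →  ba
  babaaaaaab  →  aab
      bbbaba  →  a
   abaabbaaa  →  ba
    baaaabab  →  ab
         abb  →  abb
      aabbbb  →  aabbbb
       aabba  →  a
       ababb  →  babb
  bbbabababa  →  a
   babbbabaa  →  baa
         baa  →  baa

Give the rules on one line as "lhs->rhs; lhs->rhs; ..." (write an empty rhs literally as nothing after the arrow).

  | aaba => aba => ba
  | babaaaaaab => bbaaaaaab => aaaaaab => aaaab => aab
  | bbbaba => baba => bba => a
  | abaabbaaa => baabbaaa => baaaaa => baaa => ba

aaa->a; aba->ba; bba->a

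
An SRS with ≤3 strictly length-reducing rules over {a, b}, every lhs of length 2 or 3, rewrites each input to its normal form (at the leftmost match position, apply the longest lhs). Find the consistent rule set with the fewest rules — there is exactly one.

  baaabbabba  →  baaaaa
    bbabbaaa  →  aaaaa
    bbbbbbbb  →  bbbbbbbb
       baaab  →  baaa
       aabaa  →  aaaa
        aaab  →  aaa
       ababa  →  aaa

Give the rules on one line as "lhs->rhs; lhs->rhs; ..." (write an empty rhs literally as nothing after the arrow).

  | baaabbabba => baaababba => baaaabba => baaaaba => baaaaa
  | bbabbaaa => aabbaaa => aabaaa => aaaaa
  | bbbbbbbb
  | baaab => baaa

ab->a; bba->aa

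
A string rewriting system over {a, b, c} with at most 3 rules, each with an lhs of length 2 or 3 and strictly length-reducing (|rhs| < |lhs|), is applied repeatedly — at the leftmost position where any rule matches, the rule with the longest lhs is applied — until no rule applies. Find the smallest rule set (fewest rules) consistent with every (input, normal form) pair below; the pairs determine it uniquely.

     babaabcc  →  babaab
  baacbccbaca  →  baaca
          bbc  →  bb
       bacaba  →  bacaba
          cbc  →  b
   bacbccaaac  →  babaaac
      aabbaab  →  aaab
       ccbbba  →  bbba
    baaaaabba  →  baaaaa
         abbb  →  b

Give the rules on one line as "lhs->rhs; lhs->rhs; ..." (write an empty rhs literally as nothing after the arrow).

  | babaabcc => babaabc => babaab
  | baacbccbaca => baabccbaca => baabcbaca => baabbaca => baaca
  | bbc => bb
  | bacaba

abb->; bc->b; cb->b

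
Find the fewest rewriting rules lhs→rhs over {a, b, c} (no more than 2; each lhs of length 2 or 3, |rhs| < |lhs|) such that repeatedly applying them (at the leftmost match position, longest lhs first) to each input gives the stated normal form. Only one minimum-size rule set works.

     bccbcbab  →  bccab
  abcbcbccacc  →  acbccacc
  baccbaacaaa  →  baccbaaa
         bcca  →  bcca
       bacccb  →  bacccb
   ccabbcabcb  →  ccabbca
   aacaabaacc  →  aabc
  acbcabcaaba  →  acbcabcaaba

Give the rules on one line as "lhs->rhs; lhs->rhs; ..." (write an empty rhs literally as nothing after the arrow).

aac->; bcb->

  | bccbcbab => bccab
  | abcbcbccacc => acbccacc
  | baccbaacaaa => baccbaaa
  | bcca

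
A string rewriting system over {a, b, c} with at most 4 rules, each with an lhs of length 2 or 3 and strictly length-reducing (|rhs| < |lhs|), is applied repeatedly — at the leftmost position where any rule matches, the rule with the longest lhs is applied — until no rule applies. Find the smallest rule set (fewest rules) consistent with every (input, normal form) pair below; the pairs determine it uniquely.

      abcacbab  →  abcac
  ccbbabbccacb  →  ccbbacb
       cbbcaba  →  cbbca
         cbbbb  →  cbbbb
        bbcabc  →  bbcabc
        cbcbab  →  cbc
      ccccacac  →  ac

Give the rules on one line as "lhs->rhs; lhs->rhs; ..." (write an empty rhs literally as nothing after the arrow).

  | abcacbab => abcac
  | ccbbabbccacb => ccbbccacb => ccbbacb
  | cbbcaba => cbbca
  | cbbbb

aba->a; aca->a; bab->; cca->a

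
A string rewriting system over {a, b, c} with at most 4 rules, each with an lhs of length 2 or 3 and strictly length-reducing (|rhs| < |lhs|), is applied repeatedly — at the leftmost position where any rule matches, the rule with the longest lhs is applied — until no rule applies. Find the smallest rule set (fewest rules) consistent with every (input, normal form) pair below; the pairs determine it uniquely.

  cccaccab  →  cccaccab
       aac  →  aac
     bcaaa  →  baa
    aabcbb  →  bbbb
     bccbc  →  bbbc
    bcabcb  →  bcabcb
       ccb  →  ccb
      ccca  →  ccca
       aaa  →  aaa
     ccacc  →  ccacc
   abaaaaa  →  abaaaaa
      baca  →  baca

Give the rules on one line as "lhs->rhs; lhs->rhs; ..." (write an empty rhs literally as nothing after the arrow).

aab->bc; bcc->bb; caa->a

  | cccaccab
  | aac
  | bcaaa => baa
  | aabcbb => bccbb => bbbb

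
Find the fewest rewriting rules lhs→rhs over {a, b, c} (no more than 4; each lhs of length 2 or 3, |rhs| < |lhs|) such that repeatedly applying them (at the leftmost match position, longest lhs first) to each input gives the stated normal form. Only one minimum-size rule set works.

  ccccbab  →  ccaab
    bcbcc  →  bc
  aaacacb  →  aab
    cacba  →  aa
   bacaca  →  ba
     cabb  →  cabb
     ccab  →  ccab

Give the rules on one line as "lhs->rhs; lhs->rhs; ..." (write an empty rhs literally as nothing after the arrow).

  | ccccbab => ccaab
  | bcbcc => bacc => bc
  | aaacacb => aaacb => aab
  | cacba => cba => aa

ac->; cb->a; ccb->a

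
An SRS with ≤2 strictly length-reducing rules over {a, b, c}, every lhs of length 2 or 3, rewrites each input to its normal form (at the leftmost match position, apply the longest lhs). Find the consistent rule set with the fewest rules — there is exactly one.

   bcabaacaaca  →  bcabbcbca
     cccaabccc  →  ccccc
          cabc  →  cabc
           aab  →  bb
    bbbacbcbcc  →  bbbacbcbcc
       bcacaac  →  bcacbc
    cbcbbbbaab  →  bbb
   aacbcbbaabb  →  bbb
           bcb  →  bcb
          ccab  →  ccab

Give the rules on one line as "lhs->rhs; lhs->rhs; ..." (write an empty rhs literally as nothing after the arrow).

  | bcabaacaaca => bcabbcaaca => bcabbcbca
  | cccaabccc => cccbbccc => ccccc
  | cabc
  | aab => bb

aa->b; cbb->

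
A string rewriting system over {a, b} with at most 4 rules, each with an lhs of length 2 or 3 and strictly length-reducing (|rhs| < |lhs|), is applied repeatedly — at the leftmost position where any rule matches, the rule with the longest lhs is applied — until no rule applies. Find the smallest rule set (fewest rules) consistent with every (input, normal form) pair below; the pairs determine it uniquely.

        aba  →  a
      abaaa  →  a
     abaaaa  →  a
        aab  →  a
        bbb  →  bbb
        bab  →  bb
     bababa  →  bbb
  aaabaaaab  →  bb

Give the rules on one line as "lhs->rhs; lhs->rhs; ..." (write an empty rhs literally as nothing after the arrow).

  | aba => aa => a
  | abaaa => aaaa => a
  | abaaaa => aaaaa => aa => a
  | aab => ab => a

aa->a; aaa->; ab->a; ba->b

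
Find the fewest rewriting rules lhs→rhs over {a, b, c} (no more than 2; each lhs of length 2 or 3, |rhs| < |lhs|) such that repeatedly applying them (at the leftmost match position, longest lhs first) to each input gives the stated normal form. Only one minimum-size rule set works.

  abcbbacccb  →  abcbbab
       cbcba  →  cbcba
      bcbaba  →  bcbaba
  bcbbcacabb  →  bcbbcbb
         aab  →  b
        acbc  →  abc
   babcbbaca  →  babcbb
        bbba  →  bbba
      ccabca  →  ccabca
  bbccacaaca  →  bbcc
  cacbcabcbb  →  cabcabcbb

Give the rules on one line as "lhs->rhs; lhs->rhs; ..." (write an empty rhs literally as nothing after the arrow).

aa->; ac->a

  | abcbbacccb => abcbbaccb => abcbbacb => abcbbab
  | cbcba
  | bcbaba
  | bcbbcacabb => bcbbcaabb => bcbbcbb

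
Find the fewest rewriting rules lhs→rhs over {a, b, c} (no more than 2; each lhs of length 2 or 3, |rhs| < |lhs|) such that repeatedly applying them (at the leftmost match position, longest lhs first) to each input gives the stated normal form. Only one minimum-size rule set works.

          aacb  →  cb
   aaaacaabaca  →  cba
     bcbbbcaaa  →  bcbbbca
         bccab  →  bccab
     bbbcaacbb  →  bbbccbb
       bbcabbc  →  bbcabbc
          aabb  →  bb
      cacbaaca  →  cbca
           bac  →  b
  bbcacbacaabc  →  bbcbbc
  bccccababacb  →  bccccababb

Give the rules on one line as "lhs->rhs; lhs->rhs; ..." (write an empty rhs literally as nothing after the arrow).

aa->; ac->

  | aacb => cb
  | aaaacaabaca => aacaabaca => caabaca => cbaca => cba
  | bcbbbcaaa => bcbbbca
  | bccab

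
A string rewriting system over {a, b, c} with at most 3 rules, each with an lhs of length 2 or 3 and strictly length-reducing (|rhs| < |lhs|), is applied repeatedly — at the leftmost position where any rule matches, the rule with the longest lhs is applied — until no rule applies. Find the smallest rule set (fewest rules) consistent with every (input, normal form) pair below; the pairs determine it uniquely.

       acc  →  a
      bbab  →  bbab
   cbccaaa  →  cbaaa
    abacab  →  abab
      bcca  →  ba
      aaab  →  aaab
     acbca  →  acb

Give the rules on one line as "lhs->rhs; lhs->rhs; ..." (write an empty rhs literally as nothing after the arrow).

ca->; cc->

  | acc => a
  | bbab
  | cbccaaa => cbaaa
  | abacab => abab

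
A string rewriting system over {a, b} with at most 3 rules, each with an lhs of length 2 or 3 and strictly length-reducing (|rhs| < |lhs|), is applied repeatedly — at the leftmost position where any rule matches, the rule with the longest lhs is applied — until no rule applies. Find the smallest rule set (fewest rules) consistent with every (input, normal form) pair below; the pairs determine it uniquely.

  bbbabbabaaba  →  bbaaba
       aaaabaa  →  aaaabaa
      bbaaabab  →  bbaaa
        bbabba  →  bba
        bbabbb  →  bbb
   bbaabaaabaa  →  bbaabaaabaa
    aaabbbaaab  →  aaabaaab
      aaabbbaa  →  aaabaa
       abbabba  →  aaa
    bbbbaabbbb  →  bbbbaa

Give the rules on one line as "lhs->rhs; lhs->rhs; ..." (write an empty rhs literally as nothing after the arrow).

abb->a; bab->

  | bbbabbabaaba => bbbabaaba => bbaaba
  | aaaabaa
  | bbaaabab => bbaaa
  | bbabba => bba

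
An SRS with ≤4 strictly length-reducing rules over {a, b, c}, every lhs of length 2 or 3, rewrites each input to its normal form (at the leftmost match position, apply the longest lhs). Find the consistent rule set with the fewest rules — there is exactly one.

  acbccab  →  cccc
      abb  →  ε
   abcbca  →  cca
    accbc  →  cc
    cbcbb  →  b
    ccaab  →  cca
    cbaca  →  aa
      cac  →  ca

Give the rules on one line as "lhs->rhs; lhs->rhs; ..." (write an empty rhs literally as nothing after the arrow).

ab->c; ac->a; cb->

  | acbccab => abccab => cccab => cccc
  | abb => cb => ε
  | abcbca => ccbca => cca
  | accbc => acbc => abc => cc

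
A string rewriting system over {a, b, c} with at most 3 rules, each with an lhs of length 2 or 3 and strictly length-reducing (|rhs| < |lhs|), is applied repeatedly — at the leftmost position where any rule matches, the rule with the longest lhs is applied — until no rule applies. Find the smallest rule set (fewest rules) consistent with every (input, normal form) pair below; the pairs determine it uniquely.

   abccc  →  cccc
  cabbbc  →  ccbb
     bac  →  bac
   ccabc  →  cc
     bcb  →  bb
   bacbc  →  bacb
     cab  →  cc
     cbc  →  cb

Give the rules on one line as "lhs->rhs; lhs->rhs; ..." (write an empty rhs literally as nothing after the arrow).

ab->c; bc->b; cca->a

  | abccc => cccc
  | cabbbc => ccbbc => ccbb
  | bac
  | ccabc => abc => cc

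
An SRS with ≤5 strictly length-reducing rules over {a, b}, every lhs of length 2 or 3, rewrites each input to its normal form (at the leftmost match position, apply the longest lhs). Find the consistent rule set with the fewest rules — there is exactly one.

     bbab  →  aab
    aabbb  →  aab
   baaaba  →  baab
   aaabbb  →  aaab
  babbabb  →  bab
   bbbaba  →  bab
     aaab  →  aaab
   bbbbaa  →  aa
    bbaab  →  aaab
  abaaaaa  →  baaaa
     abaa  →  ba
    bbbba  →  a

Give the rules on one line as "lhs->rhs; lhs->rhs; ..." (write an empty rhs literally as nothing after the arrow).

aba->b; abb->ab; bb->a; bbb->ba

  | bbab => aab
  | aabbb => aabb => aab
  | baaaba => baab
  | aaabbb => aaabb => aaab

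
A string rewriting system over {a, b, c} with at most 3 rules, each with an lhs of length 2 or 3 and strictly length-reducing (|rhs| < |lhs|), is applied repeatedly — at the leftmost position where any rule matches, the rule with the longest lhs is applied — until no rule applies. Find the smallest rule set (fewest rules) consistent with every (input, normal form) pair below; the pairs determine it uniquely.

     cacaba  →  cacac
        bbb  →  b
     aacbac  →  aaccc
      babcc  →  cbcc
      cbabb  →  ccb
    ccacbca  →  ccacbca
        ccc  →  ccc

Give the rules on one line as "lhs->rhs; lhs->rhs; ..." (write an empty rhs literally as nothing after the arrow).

ba->c; bb->b

  | cacaba => cacac
  | bbb => bb => b
  | aacbac => aaccc
  | babcc => cbcc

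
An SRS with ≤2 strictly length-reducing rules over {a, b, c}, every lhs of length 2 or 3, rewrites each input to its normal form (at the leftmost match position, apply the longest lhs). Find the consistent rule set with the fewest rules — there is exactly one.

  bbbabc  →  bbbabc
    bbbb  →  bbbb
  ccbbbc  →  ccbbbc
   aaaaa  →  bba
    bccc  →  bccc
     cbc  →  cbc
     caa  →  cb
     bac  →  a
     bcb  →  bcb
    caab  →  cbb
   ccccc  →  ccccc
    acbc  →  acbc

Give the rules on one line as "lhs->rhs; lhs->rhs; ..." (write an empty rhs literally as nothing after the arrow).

  | bbbabc
  | bbbb
  | ccbbbc
  | aaaaa => baaa => bba

aa->b; bac->a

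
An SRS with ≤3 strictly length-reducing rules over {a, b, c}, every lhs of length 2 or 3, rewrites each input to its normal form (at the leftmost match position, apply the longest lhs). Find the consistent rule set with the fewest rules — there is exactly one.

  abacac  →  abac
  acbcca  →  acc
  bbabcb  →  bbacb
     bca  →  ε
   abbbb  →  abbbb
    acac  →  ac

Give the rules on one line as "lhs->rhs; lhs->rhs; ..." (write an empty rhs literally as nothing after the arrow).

bc->c; ca->

  | abacac => abac
  | acbcca => accca => acc
  | bbabcb => bbacb
  | bca => ca => ε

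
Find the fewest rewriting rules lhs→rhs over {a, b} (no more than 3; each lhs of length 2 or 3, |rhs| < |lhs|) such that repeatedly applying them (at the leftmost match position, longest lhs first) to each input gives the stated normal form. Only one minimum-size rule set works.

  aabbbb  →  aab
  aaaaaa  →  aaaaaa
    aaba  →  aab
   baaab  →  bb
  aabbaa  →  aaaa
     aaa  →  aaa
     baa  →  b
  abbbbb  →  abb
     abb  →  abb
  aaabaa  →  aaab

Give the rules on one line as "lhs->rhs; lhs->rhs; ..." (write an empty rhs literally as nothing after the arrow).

ba->b; bba->a; bbb->

  | aabbbb => aab
  | aaaaaa
  | aaba => aab
  | baaab => baab => bab => bb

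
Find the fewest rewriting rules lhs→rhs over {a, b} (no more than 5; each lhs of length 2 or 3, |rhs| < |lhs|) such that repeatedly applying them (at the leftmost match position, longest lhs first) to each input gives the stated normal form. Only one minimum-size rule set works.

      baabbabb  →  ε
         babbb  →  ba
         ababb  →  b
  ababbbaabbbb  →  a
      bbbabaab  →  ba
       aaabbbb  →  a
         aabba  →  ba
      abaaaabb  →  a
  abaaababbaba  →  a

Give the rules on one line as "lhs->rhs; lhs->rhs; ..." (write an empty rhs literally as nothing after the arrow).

  | baabbabb => bbabb => bb => ε
  | babbb => babb => bab => ba
  | ababb => aabb => b
  | ababbbaabbbb => aabbbaabbbb => bbaabbbb => abbbb => abbb => abb => ab => a

aab->; ab->a; bb->; bba->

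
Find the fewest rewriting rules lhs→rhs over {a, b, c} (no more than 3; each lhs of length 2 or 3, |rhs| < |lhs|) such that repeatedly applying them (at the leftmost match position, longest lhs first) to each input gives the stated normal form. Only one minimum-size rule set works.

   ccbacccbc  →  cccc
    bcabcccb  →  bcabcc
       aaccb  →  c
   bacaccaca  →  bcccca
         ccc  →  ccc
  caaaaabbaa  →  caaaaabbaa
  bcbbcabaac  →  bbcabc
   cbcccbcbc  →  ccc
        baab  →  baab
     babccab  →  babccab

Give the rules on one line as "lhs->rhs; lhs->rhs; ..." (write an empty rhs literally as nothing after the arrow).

ac->c; cb->

  | ccbacccbc => cacccbc => ccccbc => cccc
  | bcabcccb => bcabcc
  | aaccb => accb => ccb => c
  | bacaccaca => bcaccaca => bcccaca => bcccca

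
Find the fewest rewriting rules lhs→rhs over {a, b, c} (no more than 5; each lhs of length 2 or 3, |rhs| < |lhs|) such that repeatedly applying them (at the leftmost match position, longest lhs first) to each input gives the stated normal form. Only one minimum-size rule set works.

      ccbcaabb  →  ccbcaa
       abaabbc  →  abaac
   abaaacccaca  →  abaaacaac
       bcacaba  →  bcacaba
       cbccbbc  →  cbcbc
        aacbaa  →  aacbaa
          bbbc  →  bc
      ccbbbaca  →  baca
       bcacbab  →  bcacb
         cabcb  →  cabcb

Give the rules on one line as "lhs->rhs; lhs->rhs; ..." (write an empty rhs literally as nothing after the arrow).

bab->b; bb->; cbb->b; cca->ac

  | ccbcaabb => ccbcaa
  | abaabbc => abaac
  | abaaacccaca => abaaacacca => abaaacaac
  | bcacaba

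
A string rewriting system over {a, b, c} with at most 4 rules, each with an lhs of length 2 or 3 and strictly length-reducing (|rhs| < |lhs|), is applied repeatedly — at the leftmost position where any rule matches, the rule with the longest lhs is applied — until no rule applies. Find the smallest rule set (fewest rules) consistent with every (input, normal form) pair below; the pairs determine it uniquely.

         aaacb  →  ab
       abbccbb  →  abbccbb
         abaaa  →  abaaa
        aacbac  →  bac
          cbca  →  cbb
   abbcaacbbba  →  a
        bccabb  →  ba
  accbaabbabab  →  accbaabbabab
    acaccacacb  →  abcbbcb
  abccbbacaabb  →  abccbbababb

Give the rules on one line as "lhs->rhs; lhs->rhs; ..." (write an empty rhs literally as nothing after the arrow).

  | aaacb => ab
  | abbccbb
  | abaaa
  | aacbac => bac

aac->; bbb->; ca->b; cab->a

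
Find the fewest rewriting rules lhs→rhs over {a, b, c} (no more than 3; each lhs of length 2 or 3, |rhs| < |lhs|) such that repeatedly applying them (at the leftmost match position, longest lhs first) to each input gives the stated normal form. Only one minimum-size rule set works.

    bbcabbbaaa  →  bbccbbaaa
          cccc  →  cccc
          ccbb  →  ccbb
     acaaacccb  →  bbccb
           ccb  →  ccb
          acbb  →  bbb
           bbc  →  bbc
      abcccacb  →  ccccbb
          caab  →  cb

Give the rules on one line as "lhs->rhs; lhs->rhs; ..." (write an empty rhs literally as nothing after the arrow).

ab->c; ac->b

  | bbcabbbaaa => bbccbbaaa
  | cccc
  | ccbb
  | acaaacccb => baaacccb => baabccb => bacccb => bbccb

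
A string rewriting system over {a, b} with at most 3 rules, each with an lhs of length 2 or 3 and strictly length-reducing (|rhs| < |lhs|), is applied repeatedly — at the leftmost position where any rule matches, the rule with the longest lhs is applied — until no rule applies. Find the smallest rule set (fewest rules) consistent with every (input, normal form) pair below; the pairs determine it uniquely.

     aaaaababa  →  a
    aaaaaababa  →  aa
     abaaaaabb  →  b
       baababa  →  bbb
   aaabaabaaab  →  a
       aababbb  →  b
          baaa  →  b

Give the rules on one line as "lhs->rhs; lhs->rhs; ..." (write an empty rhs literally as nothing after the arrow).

  | aaaaababa => aaababa => ababa => aba => a
  | aaaaaababa => aaaababa => aababa => aaba => aa
  | abaaaaabb => aaaaabb => aaabb => abb => b
  | baababa => bababa => bbaba => bbba => bbb

aaa->a; ab->; ba->b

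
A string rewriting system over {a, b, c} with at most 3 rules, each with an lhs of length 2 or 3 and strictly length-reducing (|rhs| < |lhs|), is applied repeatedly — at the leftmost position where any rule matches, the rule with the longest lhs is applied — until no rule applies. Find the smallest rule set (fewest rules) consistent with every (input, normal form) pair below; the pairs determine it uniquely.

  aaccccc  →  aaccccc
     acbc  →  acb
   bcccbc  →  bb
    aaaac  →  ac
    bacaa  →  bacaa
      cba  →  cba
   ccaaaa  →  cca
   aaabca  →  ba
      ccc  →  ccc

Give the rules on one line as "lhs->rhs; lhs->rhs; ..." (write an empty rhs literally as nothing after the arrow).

  | aaccccc
  | acbc => acb
  | bcccbc => bccbc => bcbc => bbc => bb
  | aaaac => ac

aaa->; bc->b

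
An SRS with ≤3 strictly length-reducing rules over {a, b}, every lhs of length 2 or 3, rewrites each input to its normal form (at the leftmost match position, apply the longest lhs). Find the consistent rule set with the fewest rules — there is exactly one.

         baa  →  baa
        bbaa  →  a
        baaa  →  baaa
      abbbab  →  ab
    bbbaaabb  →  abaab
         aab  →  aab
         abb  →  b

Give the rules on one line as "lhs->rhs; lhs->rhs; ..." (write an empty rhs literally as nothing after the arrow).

abb->b; bb->a; bba->bb

  | baa
  | bbaa => bba => bb => a
  | baaa
  | abbbab => bbab => bbb => ab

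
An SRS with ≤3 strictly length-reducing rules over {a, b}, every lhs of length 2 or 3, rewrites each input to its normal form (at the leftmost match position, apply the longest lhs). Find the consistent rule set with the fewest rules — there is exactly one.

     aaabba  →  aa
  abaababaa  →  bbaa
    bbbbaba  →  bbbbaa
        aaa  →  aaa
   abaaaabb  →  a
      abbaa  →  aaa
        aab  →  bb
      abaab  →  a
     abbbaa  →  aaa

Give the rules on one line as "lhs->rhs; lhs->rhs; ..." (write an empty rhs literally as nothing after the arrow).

aab->bb; ab->a

  | aaabba => abbba => abba => aba => aa
  | abaababaa => aaababaa => abbabaa => ababaa => aabaa => bbaa
  | bbbbaba => bbbbaa
  | aaa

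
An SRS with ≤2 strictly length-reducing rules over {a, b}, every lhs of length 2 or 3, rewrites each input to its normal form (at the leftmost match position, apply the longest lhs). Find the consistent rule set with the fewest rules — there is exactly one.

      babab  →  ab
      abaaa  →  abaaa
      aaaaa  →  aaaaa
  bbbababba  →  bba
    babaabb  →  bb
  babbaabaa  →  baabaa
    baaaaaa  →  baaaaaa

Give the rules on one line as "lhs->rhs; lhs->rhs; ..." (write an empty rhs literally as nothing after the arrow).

abb->bb; bab->

  | babab => ab
  | abaaa
  | aaaaa
  | bbbababba => bbabba => bba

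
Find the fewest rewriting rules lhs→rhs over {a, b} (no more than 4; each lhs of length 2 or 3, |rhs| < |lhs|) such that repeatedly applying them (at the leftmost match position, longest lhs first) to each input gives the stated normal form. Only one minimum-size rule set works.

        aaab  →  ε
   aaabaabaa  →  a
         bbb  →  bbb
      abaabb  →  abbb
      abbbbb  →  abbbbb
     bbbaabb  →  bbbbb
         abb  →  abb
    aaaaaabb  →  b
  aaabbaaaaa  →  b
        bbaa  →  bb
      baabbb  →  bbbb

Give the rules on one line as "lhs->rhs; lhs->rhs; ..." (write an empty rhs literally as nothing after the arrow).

  | aaab => aab => ε
  | aaabaabaa => aabaabaa => aabaa => aa => a
  | bbb
  | abaabb => ababb => abbb

aa->a; aab->; ba->b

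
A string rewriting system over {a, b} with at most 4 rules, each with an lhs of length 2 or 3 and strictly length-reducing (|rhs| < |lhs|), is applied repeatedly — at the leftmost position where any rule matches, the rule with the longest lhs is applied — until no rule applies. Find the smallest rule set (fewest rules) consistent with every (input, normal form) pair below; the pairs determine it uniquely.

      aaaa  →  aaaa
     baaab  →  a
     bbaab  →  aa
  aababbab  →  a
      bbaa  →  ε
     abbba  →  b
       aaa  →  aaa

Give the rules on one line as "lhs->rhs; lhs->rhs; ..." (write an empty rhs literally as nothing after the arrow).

  | aaaa
  | baaab => aab => a
  | bbaab => bab => aa
  | aababbab => abbbab => bbab => baa => a

ab->; aba->b; ba->; bab->aa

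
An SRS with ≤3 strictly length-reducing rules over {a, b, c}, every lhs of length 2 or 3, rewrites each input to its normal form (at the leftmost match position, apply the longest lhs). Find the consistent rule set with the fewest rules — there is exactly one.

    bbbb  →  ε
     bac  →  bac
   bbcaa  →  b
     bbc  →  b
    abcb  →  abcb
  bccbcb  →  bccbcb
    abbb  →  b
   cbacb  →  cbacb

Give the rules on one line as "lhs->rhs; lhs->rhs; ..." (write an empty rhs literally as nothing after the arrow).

aa->; bb->a; bbc->b

  | bbbb => abb => aa => ε
  | bac
  | bbcaa => baa => b
  | bbc => b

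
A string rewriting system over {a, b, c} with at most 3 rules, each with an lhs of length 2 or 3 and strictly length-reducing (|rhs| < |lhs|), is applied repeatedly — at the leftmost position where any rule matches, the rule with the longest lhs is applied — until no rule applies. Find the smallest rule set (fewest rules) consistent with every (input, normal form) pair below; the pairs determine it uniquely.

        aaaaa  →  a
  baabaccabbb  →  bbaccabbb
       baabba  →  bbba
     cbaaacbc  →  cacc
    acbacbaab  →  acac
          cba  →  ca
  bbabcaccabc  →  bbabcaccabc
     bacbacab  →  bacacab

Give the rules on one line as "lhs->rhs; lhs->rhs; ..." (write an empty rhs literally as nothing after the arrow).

aa->; cb->c

  | aaaaa => aaa => a
  | baabaccabbb => bbaccabbb
  | baabba => bbba
  | cbaaacbc => caaacbc => cacbc => cacc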